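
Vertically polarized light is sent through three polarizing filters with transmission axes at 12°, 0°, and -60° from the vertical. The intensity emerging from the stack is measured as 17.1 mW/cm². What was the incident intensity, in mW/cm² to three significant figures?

I₀ ≈ 74.7 mW/cm²

I₁ = I₀ cos²(12° − 0°) = I₀ cos²(12°) = 0.9568 I₀.
I₂ = I₁ cos²(0° − 12°) = 0.9568 I₀ · cos²(12°) = 0.9154 I₀.
I₃ = I₂ cos²(-60° − 0°) = 0.9154 I₀ · cos²(60°) = 0.2289 I₀.
So 17.1 mW/cm² = 0.2289 I₀, giving I₀ = 17.1/0.2289 = 74.72 mW/cm².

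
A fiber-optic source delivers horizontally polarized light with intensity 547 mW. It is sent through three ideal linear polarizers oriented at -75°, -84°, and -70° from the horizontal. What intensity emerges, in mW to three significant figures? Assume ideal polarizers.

By Malus's law, I₁ = 547 mW · cos²(75°) = 36.64 mW.
I₂ = I₁ · cos²(9°) = 36.64 · 0.9755 = 35.75 mW.
I₃ = I₂ · cos²(14°) = 35.75 · 0.9415 = 33.65 mW.

I ≈ 33.7 mW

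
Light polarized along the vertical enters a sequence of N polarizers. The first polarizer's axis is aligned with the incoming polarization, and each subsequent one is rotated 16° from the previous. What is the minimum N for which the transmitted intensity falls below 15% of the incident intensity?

N = 26

First polarizer is aligned with the polarization: full transmission.
Each further stage multiplies by cos²(16°) = 0.924.
After N polarizers: T = 0.924^(N−1). Require T < 0.15 ⇒ N−1 > ln(0.15)/ln(0.924) = 24.01, so N−1 ≥ 25 and N = 26.
Check: N=26 gives T = 0.1387 < 0.15; N=25 gives T = 0.1501.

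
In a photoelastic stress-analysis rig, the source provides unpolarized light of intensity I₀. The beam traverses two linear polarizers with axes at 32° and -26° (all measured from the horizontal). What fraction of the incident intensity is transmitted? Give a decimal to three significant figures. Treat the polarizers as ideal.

≈ 0.140 I₀

Unpolarized light through the first polarizer → I₁ = ½ I₀, now polarized at 32°.
I₂ = I₁ cos²(-26° − 32°) = 0.5 I₀ · cos²(58°) = 0.1404 I₀.
Transmitted fraction = 0.1404.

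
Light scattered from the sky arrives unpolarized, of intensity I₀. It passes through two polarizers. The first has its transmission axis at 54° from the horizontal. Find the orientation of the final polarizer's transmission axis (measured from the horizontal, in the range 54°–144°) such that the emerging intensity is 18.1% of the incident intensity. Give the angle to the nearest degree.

Unpolarized light through the first polarizer → I₁ = ½ I₀, now polarized at 54°.
Need I₂/I₀ = 0.181, so cos²(θ − 54°) = 0.181 / 0.5 = 0.362.
θ − 54° = arccos(√0.362) = 53.0°, giving θ ≈ 54 + 53.0 = 107.0°.

θ ≈ 107°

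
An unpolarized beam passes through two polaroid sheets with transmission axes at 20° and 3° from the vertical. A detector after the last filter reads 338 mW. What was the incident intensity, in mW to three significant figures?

I₀ ≈ 739 mW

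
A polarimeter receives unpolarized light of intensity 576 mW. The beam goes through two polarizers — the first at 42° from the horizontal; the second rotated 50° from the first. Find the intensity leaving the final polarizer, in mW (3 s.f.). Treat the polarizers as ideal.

Unpolarized light through the first polarizer → I₁ = 576 mW/2 = 288 mW, polarized at 42°.
I₂ = I₁ · cos²(50°) = 288 · 0.4132 = 119 mW.

I ≈ 119 mW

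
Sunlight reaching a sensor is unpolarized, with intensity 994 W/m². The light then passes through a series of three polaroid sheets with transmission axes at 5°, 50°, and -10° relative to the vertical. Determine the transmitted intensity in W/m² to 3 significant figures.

Unpolarized light through the first polarizer → I₁ = 994 W/m²/2 = 497 W/m², polarized at 5°.
I₂ = I₁ · cos²(45°) = 497 · 0.5 = 248.5 W/m².
I₃ = I₂ · cos²(60°) = 248.5 · 0.25 = 62.13 W/m².

I ≈ 62.1 W/m²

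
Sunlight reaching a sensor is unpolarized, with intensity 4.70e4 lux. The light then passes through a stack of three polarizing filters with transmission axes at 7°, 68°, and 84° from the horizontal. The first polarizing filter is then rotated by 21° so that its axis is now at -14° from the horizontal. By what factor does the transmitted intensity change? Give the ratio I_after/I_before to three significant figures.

I_new/I_old ≈ 0.0824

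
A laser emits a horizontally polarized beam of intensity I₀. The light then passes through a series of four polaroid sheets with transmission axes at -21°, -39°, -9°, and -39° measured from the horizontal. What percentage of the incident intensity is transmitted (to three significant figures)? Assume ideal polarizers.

≈ 44.3%

By Malus's law, I₁ = I₀ cos²(-21° − 0°) = I₀ cos²(21°) = 0.8716 I₀.
I₂ = I₁ cos²(-39° + 21°) = 0.8716 I₀ · cos²(18°) = 0.7883 I₀.
I₃ = I₂ cos²(-9° + 39°) = 0.7883 I₀ · cos²(30°) = 0.5913 I₀.
I₄ = I₃ cos²(-39° + 9°) = 0.5913 I₀ · cos²(30°) = 0.4434 I₀.
That is 44.34% of the incident intensity.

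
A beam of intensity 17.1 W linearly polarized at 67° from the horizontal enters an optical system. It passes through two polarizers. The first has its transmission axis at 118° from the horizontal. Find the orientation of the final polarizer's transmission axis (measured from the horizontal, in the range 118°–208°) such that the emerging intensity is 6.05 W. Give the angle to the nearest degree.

θ ≈ 137°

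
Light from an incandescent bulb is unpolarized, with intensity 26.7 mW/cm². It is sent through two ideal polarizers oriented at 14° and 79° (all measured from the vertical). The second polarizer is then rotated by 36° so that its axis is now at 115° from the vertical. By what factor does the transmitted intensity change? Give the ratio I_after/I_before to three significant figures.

I_new/I_old ≈ 0.204

Before rotation:
Unpolarized light through the first polarizer → I₁ = ½ I₀, now polarized at 14°.
I₂ = I₁ cos²(79° − 14°) = 0.5 I₀ · cos²(65°) = 0.0893 I₀.
After rotation:
Unpolarized light through the first polarizer → I₁ = ½ I₀, now polarized at 14°.
Angle between axes 1 and 2: 79°. I₂ = 0.5 I₀ · cos²(79°) = 0.0182 I₀.
Ratio = 0.0182 / 0.0893 = 0.2038.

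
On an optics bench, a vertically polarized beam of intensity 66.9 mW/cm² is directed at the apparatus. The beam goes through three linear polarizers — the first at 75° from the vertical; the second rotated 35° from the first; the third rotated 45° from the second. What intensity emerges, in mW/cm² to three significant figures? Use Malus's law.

I ≈ 1.50 mW/cm²

By Malus's law, I₁ = 66.9 mW/cm² · cos²(75°) = 4.481 mW/cm².
I₂ = I₁ · cos²(35°) = 4.481 · 0.671 = 3.007 mW/cm².
I₃ = I₂ · cos²(45°) = 3.007 · 0.5 = 1.504 mW/cm².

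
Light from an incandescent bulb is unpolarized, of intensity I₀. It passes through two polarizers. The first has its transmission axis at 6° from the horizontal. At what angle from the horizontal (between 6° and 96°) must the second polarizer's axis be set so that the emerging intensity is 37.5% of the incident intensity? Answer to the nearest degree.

θ ≈ 36°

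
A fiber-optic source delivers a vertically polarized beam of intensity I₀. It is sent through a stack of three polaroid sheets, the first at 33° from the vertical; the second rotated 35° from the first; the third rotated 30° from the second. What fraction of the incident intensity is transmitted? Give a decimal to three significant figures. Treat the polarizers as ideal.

≈ 0.354 I₀

By Malus's law, I₁ = I₀ cos²(33° − 0°) = I₀ cos²(33°) = 0.7034 I₀.
I₂ = I₁ cos²(35°) = 0.7034 · 0.671 I₀ = 0.472 I₀.
I₃ = I₂ cos²(30°) = 0.472 · 0.75 I₀ = 0.354 I₀.
Transmitted fraction = 0.354.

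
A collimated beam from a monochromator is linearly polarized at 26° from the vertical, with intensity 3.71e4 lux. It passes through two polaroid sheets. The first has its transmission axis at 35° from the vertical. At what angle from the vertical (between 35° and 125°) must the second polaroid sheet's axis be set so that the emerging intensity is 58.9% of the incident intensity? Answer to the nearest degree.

θ ≈ 74°

I₁ = I₀ cos²(35° − 26°) = I₀ cos²(9°) = 0.9755 I₀.
Need I₂/I₀ = 0.589, so cos²(θ − 35°) = 0.589 / 0.9755 = 0.6038.
θ − 35° = arccos(√0.6038) = 39.0°, giving θ ≈ 35 + 39.0 = 74.0°.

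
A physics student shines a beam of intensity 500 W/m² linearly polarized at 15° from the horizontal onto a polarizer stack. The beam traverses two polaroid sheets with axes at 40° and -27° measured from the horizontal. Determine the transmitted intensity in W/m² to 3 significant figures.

I₁ = 500 W/m² · cos²(25°) = 410.7 W/m².
I₂ = I₁ · cos²(67°) = 410.7 · 0.1527 = 62.7 W/m².

I ≈ 62.7 W/m²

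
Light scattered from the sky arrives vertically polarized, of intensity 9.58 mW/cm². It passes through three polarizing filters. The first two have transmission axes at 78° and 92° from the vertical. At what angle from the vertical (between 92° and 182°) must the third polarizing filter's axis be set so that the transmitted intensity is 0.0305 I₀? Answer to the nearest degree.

θ ≈ 122°

By Malus's law, I₁ = I₀ cos²(78° − 0°) = I₀ cos²(78°) = 0.04323 I₀.
I₂ = I₁ cos²(92° − 78°) = 0.04323 I₀ · cos²(14°) = 0.0407 I₀.
Need I₃/I₀ = 0.0305, so cos²(θ − 92°) = 0.0305 / 0.0407 = 0.7494.
θ − 92° = arccos(√0.7494) = 30.0°, giving θ ≈ 92 + 30.0 = 122.0°.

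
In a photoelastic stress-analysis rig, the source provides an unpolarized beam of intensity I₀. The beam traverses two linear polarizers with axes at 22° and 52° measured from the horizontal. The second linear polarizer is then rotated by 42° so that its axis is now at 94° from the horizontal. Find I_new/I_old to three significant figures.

I_new/I_old ≈ 0.127

Before rotation:
Unpolarized light through the first polarizer → I₁ = ½ I₀, now polarized at 22°.
I₂ = I₁ cos²(52° − 22°) = 0.5 I₀ · cos²(30°) = 0.375 I₀.
After rotation:
Unpolarized light through the first polarizer → I₁ = ½ I₀, now polarized at 22°.
I₂ = I₁ cos²(94° − 22°) = 0.5 I₀ · cos²(72°) = 0.04775 I₀.
Ratio = 0.04775 / 0.375 = 0.1273.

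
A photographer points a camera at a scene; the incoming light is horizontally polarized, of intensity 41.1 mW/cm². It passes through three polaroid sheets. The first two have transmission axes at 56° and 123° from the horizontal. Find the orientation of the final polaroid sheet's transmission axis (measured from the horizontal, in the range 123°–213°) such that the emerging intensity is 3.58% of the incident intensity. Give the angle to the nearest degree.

θ ≈ 153°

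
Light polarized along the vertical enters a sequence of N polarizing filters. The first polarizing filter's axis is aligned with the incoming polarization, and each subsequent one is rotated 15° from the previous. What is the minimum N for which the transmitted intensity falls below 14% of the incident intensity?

N = 30

First polarizer is aligned with the polarization: full transmission.
Each further stage multiplies by cos²(15°) = 0.933.
After N polarizers: T = 0.933^(N−1). Require T < 0.14 ⇒ N−1 > ln(0.14)/ln(0.933) = 28.36, so N−1 ≥ 29 and N = 30.
Check: N=30 gives T = 0.1339 < 0.14; N=29 gives T = 0.1435.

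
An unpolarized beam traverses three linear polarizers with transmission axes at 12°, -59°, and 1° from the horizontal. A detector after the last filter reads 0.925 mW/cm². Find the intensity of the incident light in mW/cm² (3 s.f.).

Unpolarized light through the first polarizer → I₁ = ½ I₀, now polarized at 12°.
I₂ = I₁ cos²(-59° − 12°) = 0.5 I₀ · cos²(71°) = 0.053 I₀.
I₃ = I₂ cos²(1° + 59°) = 0.053 I₀ · cos²(60°) = 0.01325 I₀.
So 0.925 mW/cm² = 0.01325 I₀, giving I₀ = 0.925/0.01325 = 69.81 mW/cm².

I₀ ≈ 69.8 mW/cm²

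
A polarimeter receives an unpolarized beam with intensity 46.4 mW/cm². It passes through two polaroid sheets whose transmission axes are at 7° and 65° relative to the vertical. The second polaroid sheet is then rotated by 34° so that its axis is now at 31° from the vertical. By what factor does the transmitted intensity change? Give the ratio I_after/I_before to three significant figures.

I_new/I_old ≈ 2.97

Before rotation:
Unpolarized light through the first polarizer → I₁ = ½ I₀, now polarized at 7°.
I₂ = I₁ cos²(65° − 7°) = 0.5 I₀ · cos²(58°) = 0.1404 I₀.
After rotation:
Unpolarized light through the first polarizer → I₁ = ½ I₀, now polarized at 7°.
I₂ = I₁ cos²(31° − 7°) = 0.5 I₀ · cos²(24°) = 0.4173 I₀.
Ratio = 0.4173 / 0.1404 = 2.972.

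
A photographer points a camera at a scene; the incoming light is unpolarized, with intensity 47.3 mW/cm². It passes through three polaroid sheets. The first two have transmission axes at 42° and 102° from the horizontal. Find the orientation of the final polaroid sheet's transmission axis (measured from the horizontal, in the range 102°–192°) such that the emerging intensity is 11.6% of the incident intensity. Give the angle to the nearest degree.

Unpolarized light through the first polarizer → I₁ = ½ I₀, now polarized at 42°.
I₂ = I₁ cos²(102° − 42°) = 0.5 I₀ · cos²(60°) = 0.125 I₀.
Need I₃/I₀ = 0.116, so cos²(θ − 102°) = 0.116 / 0.125 = 0.928.
θ − 102° = arccos(√0.928) = 15.6°, giving θ ≈ 102 + 15.6 = 117.6°.

θ ≈ 118°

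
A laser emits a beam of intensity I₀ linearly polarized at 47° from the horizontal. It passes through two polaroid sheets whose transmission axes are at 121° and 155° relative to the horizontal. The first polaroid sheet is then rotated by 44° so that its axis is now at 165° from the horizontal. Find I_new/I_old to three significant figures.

Before rotation:
I₁ = I₀ cos²(121° − 47°) = I₀ cos²(74°) = 0.07598 I₀.
I₂ = I₁ cos²(155° − 121°) = 0.07598 I₀ · cos²(34°) = 0.05222 I₀.
After rotation:
I₁ = I₀ cos²(165° − 47°) = I₀ cos²(62°) = 0.2204 I₀.
I₂ = I₁ cos²(155° − 165°) = 0.2204 I₀ · cos²(10°) = 0.2138 I₀.
Ratio = 0.2138 / 0.05222 = 4.094.

I_new/I_old ≈ 4.09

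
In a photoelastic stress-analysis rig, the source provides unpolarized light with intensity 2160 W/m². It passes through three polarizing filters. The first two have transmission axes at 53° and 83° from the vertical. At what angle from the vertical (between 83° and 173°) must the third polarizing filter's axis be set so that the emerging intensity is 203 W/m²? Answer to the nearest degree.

θ ≈ 143°

Unpolarized light through the first polarizer → I₁ = ½ I₀, now polarized at 53°.
I₂ = I₁ cos²(83° − 53°) = 0.5 I₀ · cos²(30°) = 0.375 I₀.
Target fraction: 203 / 2160 W/m² = 0.09398 of I₀.
Need I₃/I₀ = 0.09398, so cos²(θ − 83°) = 0.09398 / 0.375 = 0.2506.
θ − 83° = arccos(√0.2506) = 60.0°, giving θ ≈ 83 + 60.0 = 143.0°.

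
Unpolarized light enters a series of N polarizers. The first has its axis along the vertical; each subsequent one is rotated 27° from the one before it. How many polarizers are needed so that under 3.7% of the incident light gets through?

First polarizer halves the unpolarized light: factor 1/2.
Each further stage multiplies by cos²(27°) = 0.7939.
After N polarizers: T = 0.5·0.7939^(N−1). Require T < 0.037 ⇒ N−1 > ln(0.037/0.5)/ln(0.7939) = 11.28, so N−1 ≥ 12 and N = 13.
Check: N=13 gives T = 0.03134 < 0.037; N=12 gives T = 0.03948.

N = 13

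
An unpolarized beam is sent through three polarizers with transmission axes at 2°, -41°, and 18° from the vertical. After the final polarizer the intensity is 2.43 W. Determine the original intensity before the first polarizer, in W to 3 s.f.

Unpolarized light through the first polarizer → I₁ = ½ I₀, now polarized at 2°.
I₂ = I₁ cos²(-41° − 2°) = 0.5 I₀ · cos²(43°) = 0.2674 I₀.
I₃ = I₂ cos²(18° + 41°) = 0.2674 I₀ · cos²(59°) = 0.07094 I₀.
So 2.43 W = 0.07094 I₀, giving I₀ = 2.43/0.07094 = 34.25 W.

I₀ ≈ 34.3 W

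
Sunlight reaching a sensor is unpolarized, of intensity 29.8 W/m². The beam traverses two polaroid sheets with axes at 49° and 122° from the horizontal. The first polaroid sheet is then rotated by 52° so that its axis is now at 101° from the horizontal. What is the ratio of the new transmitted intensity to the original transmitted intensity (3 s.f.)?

Before rotation:
Unpolarized light through the first polarizer → I₁ = ½ I₀, now polarized at 49°.
I₂ = I₁ cos²(122° − 49°) = 0.5 I₀ · cos²(73°) = 0.04274 I₀.
After rotation:
Unpolarized light through the first polarizer → I₁ = ½ I₀, now polarized at 101°.
I₂ = I₁ cos²(122° − 101°) = 0.5 I₀ · cos²(21°) = 0.4358 I₀.
Ratio = 0.4358 / 0.04274 = 10.2.

I_new/I_old ≈ 10.2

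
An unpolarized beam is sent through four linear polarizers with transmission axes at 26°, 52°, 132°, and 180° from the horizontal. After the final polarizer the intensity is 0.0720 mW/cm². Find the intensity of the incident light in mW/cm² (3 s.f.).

Unpolarized light through the first polarizer → I₁ = ½ I₀, now polarized at 26°.
I₂ = I₁ cos²(52° − 26°) = 0.5 I₀ · cos²(26°) = 0.4039 I₀.
I₃ = I₂ cos²(132° − 52°) = 0.4039 I₀ · cos²(80°) = 0.01218 I₀.
I₄ = I₃ cos²(180° − 132°) = 0.01218 I₀ · cos²(48°) = 0.005453 I₀.
So 0.0720 mW/cm² = 0.005453 I₀, giving I₀ = 0.0720/0.005453 = 13.2 mW/cm².

I₀ ≈ 13.2 mW/cm²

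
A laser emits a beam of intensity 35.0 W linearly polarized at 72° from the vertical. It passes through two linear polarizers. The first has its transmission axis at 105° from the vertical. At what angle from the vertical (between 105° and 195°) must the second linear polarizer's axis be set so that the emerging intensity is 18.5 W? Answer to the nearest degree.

By Malus's law, I₁ = I₀ cos²(105° − 72°) = I₀ cos²(33°) = 0.7034 I₀.
Target fraction: 18.5 / 35.0 W = 0.5286 of I₀.
Need I₂/I₀ = 0.5286, so cos²(θ − 105°) = 0.5286 / 0.7034 = 0.7515.
θ − 105° = arccos(√0.7515) = 29.9°, giving θ ≈ 105 + 29.9 = 134.9°.

θ ≈ 135°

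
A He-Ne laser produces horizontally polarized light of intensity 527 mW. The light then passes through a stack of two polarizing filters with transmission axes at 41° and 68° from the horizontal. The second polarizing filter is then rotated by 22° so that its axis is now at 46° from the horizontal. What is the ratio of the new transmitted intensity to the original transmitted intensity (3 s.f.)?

Before rotation:
By Malus's law, I₁ = I₀ cos²(41° − 0°) = I₀ cos²(41°) = 0.5696 I₀.
I₂ = I₁ cos²(68° − 41°) = 0.5696 I₀ · cos²(27°) = 0.4522 I₀.
After rotation:
I₁ = I₀ cos²(41° − 0°) = I₀ cos²(41°) = 0.5696 I₀.
I₂ = I₁ cos²(46° − 41°) = 0.5696 I₀ · cos²(5°) = 0.5653 I₀.
Ratio = 0.5653 / 0.4522 = 1.25.

I_new/I_old ≈ 1.25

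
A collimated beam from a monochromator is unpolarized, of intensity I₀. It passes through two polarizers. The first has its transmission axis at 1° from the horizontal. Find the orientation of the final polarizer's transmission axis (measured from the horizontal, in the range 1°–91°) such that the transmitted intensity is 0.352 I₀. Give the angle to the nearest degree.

Unpolarized light through the first polarizer → I₁ = ½ I₀, now polarized at 1°.
Need I₂/I₀ = 0.352, so cos²(θ − 1°) = 0.352 / 0.5 = 0.704.
θ − 1° = arccos(√0.704) = 33.0°, giving θ ≈ 1 + 33.0 = 34.0°.

θ ≈ 34°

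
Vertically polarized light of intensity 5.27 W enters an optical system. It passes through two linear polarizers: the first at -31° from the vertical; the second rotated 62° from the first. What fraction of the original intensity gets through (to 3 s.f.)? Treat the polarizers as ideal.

I₁ = 5.27 W · cos²(31°) = 3.872 W.
I₂ = I₁ · cos²(62°) = 3.872 · 0.2204 = 0.8534 W.
Transmitted fraction = 0.1619.

I/I₀ ≈ 0.162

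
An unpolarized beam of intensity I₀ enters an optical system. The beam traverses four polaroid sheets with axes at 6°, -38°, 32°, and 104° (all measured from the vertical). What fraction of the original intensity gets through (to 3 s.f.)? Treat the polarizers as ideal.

Unpolarized light through the first polarizer → I₁ = ½ I₀, now polarized at 6°.
I₂ = I₁ cos²(-38° − 6°) = 0.5 I₀ · cos²(44°) = 0.2587 I₀.
I₃ = I₂ cos²(32° + 38°) = 0.2587 I₀ · cos²(70°) = 0.03027 I₀.
I₄ = I₃ cos²(104° − 32°) = 0.03027 I₀ · cos²(72°) = 0.00289 I₀.
Transmitted fraction = 0.00289.

≈ 0.00289 I₀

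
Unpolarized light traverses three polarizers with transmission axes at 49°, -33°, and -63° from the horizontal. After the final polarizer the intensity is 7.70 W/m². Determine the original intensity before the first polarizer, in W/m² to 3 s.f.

Unpolarized light through the first polarizer → I₁ = ½ I₀, now polarized at 49°.
I₂ = I₁ cos²(-33° − 49°) = 0.5 I₀ · cos²(82°) = 0.009685 I₀.
I₃ = I₂ cos²(-63° + 33°) = 0.009685 I₀ · cos²(30°) = 0.007263 I₀.
So 7.70 W/m² = 0.007263 I₀, giving I₀ = 7.70/0.007263 = 1060 W/m².

I₀ ≈ 1060 W/m²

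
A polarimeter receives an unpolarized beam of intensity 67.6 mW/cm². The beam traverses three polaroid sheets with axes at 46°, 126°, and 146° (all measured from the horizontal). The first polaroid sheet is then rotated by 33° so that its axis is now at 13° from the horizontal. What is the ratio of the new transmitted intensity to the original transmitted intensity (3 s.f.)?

I_new/I_old ≈ 5.06

Before rotation:
Unpolarized light through the first polarizer → I₁ = ½ I₀, now polarized at 46°.
I₂ = I₁ cos²(126° − 46°) = 0.5 I₀ · cos²(80°) = 0.01508 I₀.
I₃ = I₂ cos²(146° − 126°) = 0.01508 I₀ · cos²(20°) = 0.01331 I₀.
After rotation:
Unpolarized light through the first polarizer → I₁ = ½ I₀, now polarized at 13°.
Angle between axes 1 and 2: 67°. I₂ = 0.5 I₀ · cos²(67°) = 0.07634 I₀.
I₃ = I₂ cos²(146° − 126°) = 0.07634 I₀ · cos²(20°) = 0.06741 I₀.
Ratio = 0.06741 / 0.01331 = 5.063.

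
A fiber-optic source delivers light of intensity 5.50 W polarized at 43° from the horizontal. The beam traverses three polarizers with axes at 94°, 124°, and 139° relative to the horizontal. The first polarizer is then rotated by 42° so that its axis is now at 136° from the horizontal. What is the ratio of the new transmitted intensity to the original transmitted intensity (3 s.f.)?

Before rotation:
By Malus's law, I₁ = I₀ cos²(94° − 43°) = I₀ cos²(51°) = 0.396 I₀.
I₂ = I₁ cos²(124° − 94°) = 0.396 I₀ · cos²(30°) = 0.297 I₀.
I₃ = I₂ cos²(139° − 124°) = 0.297 I₀ · cos²(15°) = 0.2771 I₀.
After rotation:
I₁ = I₀ cos²(136° − 43°) = I₀ cos²(87°) = 0.002739 I₀.
I₂ = I₁ cos²(124° − 136°) = 0.002739 I₀ · cos²(12°) = 0.002621 I₀.
I₃ = I₂ cos²(139° − 124°) = 0.002621 I₀ · cos²(15°) = 0.002445 I₀.
Ratio = 0.002445 / 0.2771 = 0.008823.

I_new/I_old ≈ 0.00882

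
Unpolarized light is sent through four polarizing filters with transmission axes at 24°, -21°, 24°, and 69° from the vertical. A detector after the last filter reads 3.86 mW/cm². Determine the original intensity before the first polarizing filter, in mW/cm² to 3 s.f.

I₀ ≈ 61.8 mW/cm²

Unpolarized light through the first polarizer → I₁ = ½ I₀, now polarized at 24°.
I₂ = I₁ cos²(-21° − 24°) = 0.5 I₀ · cos²(45°) = 0.25 I₀.
I₃ = I₂ cos²(24° + 21°) = 0.25 I₀ · cos²(45°) = 0.125 I₀.
I₄ = I₃ cos²(69° − 24°) = 0.125 I₀ · cos²(45°) = 0.0625 I₀.
So 3.86 mW/cm² = 0.0625 I₀, giving I₀ = 3.86/0.0625 = 61.76 mW/cm².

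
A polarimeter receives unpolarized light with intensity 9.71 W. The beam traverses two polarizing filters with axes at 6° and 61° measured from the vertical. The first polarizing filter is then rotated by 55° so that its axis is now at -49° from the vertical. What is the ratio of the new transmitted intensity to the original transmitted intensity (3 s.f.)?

I_new/I_old ≈ 0.356

Before rotation:
Unpolarized light through the first polarizer → I₁ = ½ I₀, now polarized at 6°.
I₂ = I₁ cos²(61° − 6°) = 0.5 I₀ · cos²(55°) = 0.1645 I₀.
After rotation:
Unpolarized light through the first polarizer → I₁ = ½ I₀, now polarized at -49°.
Angle between axes 1 and 2: 70°. I₂ = 0.5 I₀ · cos²(70°) = 0.05849 I₀.
Ratio = 0.05849 / 0.1645 = 0.3556.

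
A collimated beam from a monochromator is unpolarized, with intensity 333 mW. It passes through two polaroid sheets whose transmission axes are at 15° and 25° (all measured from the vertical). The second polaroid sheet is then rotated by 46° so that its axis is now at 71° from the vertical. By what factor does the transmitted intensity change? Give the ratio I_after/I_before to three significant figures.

I_new/I_old ≈ 0.322

Before rotation:
Unpolarized light through the first polarizer → I₁ = ½ I₀, now polarized at 15°.
I₂ = I₁ cos²(25° − 15°) = 0.5 I₀ · cos²(10°) = 0.4849 I₀.
After rotation:
Unpolarized light through the first polarizer → I₁ = ½ I₀, now polarized at 15°.
I₂ = I₁ cos²(71° − 15°) = 0.5 I₀ · cos²(56°) = 0.1563 I₀.
Ratio = 0.1563 / 0.4849 = 0.3224.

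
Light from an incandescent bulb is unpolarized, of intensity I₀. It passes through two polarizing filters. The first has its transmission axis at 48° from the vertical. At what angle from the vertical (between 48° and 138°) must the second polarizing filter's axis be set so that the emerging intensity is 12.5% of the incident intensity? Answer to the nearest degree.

Unpolarized light through the first polarizer → I₁ = ½ I₀, now polarized at 48°.
Need I₂/I₀ = 0.125, so cos²(θ − 48°) = 0.125 / 0.5 = 0.25.
θ − 48° = arccos(√0.25) = 60.0°, giving θ ≈ 48 + 60.0 = 108.0°.

θ ≈ 108°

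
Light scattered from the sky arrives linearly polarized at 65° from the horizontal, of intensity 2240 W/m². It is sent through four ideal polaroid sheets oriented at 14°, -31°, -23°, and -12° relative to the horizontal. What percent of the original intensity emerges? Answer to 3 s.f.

≈ 18.7%

I₁ = 2240 W/m² · cos²(51°) = 887.1 W/m².
I₂ = I₁ · cos²(45°) = 887.1 · 0.5 = 443.6 W/m².
I₃ = I₂ · cos²(8°) = 443.6 · 0.9806 = 435 W/m².
I₄ = I₃ · cos²(11°) = 435 · 0.9636 = 419.1 W/m².
That is 18.71% of the incident intensity.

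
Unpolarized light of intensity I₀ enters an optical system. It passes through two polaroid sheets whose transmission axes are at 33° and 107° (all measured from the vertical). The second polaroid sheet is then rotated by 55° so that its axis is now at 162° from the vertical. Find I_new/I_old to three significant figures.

I_new/I_old ≈ 5.21

Before rotation:
Unpolarized light through the first polarizer → I₁ = ½ I₀, now polarized at 33°.
I₂ = I₁ cos²(107° − 33°) = 0.5 I₀ · cos²(74°) = 0.03799 I₀.
After rotation:
Unpolarized light through the first polarizer → I₁ = ½ I₀, now polarized at 33°.
Angle between axes 1 and 2: 51°. I₂ = 0.5 I₀ · cos²(51°) = 0.198 I₀.
Ratio = 0.198 / 0.03799 = 5.213.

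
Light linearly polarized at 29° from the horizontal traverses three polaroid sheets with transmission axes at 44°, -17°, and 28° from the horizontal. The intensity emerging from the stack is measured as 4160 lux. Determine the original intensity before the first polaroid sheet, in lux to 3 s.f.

I₀ ≈ 3.79e4 lux

I₁ = I₀ cos²(44° − 29°) = I₀ cos²(15°) = 0.933 I₀.
I₂ = I₁ cos²(-17° − 44°) = 0.933 I₀ · cos²(61°) = 0.2193 I₀.
I₃ = I₂ cos²(28° + 17°) = 0.2193 I₀ · cos²(45°) = 0.1096 I₀.
So 4160 lux = 0.1096 I₀, giving I₀ = 4160/0.1096 = 3.794e+04 lux.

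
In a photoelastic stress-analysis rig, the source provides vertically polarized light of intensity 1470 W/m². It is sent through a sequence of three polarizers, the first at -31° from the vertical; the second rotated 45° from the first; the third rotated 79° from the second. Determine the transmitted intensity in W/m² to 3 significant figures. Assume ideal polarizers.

By Malus's law, I₁ = 1470 W/m² · cos²(31°) = 1080 W/m².
I₂ = I₁ · cos²(45°) = 1080 · 0.5 = 540 W/m².
I₃ = I₂ · cos²(79°) = 540 · 0.03641 = 19.66 W/m².

I ≈ 19.7 W/m²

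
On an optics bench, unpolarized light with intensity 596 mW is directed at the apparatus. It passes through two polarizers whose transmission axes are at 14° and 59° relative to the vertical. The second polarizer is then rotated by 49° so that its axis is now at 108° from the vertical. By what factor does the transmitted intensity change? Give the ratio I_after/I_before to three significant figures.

Before rotation:
Unpolarized light through the first polarizer → I₁ = ½ I₀, now polarized at 14°.
I₂ = I₁ cos²(59° − 14°) = 0.5 I₀ · cos²(45°) = 0.25 I₀.
After rotation:
Unpolarized light through the first polarizer → I₁ = ½ I₀, now polarized at 14°.
Angle between axes 1 and 2: 86°. I₂ = 0.5 I₀ · cos²(86°) = 0.002433 I₀.
Ratio = 0.002433 / 0.25 = 0.009732.

I_new/I_old ≈ 0.00973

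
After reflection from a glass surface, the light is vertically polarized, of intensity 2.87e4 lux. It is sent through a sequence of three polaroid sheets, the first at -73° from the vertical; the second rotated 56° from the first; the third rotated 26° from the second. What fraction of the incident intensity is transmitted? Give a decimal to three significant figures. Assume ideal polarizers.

By Malus's law, I₁ = 2.87e4 lux · cos²(73°) = 2453 lux.
I₂ = I₁ · cos²(56°) = 2453 · 0.3127 = 767.1 lux.
I₃ = I₂ · cos²(26°) = 767.1 · 0.8078 = 619.7 lux.
Transmitted fraction = 0.02159.

I/I₀ ≈ 0.0216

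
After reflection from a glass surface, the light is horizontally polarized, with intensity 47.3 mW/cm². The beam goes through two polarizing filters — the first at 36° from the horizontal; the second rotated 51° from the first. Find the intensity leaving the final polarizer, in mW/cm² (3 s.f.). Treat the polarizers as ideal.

I ≈ 12.3 mW/cm²

By Malus's law, I₁ = 47.3 mW/cm² · cos²(36°) = 30.96 mW/cm².
I₂ = I₁ · cos²(51°) = 30.96 · 0.396 = 12.26 mW/cm².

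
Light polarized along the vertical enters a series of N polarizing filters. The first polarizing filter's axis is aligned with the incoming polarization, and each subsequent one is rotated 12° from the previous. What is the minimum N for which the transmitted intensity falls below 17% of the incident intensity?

N = 42

First polarizer is aligned with the polarization: full transmission.
Each further stage multiplies by cos²(12°) = 0.9568.
After N polarizers: T = 0.9568^(N−1). Require T < 0.17 ⇒ N−1 > ln(0.17)/ln(0.9568) = 40.10, so N−1 ≥ 41 and N = 42.
Check: N=42 gives T = 0.1634 < 0.17; N=41 gives T = 0.1707.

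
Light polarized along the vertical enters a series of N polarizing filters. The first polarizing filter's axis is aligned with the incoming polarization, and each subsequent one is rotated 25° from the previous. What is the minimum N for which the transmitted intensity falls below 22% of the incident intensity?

N = 9

First polarizer is aligned with the polarization: full transmission.
Each further stage multiplies by cos²(25°) = 0.8214.
After N polarizers: T = 0.8214^(N−1). Require T < 0.22 ⇒ N−1 > ln(0.22)/ln(0.8214) = 7.70, so N−1 ≥ 8 and N = 9.
Check: N=9 gives T = 0.2072 < 0.22; N=8 gives T = 0.2523.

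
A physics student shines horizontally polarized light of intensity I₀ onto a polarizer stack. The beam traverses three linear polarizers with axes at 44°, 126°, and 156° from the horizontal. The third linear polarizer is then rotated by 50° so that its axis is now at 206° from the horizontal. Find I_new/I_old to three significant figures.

I_new/I_old ≈ 0.0402

Before rotation:
I₁ = I₀ cos²(44° − 0°) = I₀ cos²(44°) = 0.5174 I₀.
I₂ = I₁ cos²(126° − 44°) = 0.5174 I₀ · cos²(82°) = 0.01002 I₀.
I₃ = I₂ cos²(156° − 126°) = 0.01002 I₀ · cos²(30°) = 0.007517 I₀.
After rotation:
I₁ = I₀ cos²(44° − 0°) = I₀ cos²(44°) = 0.5174 I₀.
I₂ = I₁ cos²(126° − 44°) = 0.5174 I₀ · cos²(82°) = 0.01002 I₀.
I₃ = I₂ cos²(206° − 126°) = 0.01002 I₀ · cos²(80°) = 0.0003022 I₀.
Ratio = 0.0003022 / 0.007517 = 0.0402.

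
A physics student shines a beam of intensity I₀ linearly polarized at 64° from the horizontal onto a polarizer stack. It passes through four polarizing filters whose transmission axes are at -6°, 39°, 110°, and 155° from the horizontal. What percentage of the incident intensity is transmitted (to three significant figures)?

≈ 0.310%

I₁ = I₀ cos²(-6° − 64°) = I₀ cos²(70°) = 0.117 I₀.
I₂ = I₁ cos²(39° + 6°) = 0.117 I₀ · cos²(45°) = 0.05849 I₀.
I₃ = I₂ cos²(110° − 39°) = 0.05849 I₀ · cos²(71°) = 0.0062 I₀.
I₄ = I₃ cos²(155° − 110°) = 0.0062 I₀ · cos²(45°) = 0.0031 I₀.
That is 0.31% of the incident intensity.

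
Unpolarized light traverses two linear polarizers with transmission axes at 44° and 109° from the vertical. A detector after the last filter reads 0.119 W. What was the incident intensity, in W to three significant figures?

I₀ ≈ 1.33 W

Unpolarized light through the first polarizer → I₁ = ½ I₀, now polarized at 44°.
I₂ = I₁ cos²(109° − 44°) = 0.5 I₀ · cos²(65°) = 0.0893 I₀.
So 0.119 W = 0.0893 I₀, giving I₀ = 0.119/0.0893 = 1.333 W.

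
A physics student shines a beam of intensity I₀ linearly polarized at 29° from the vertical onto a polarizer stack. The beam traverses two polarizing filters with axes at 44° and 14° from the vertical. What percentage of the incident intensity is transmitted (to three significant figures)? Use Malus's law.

By Malus's law, I₁ = I₀ cos²(44° − 29°) = I₀ cos²(15°) = 0.933 I₀.
I₂ = I₁ cos²(14° − 44°) = 0.933 I₀ · cos²(30°) = 0.6998 I₀.
That is 69.98% of the incident intensity.

≈ 70.0%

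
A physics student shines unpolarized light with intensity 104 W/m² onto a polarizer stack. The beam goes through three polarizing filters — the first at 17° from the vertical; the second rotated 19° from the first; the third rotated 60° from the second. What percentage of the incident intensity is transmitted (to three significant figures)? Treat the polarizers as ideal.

Unpolarized light through the first polarizer → I₁ = 104 W/m²/2 = 52 W/m², polarized at 17°.
I₂ = I₁ · cos²(19°) = 52 · 0.894 = 46.49 W/m².
I₃ = I₂ · cos²(60°) = 46.49 · 0.25 = 11.62 W/m².
That is 11.18% of the incident intensity.

≈ 11.2%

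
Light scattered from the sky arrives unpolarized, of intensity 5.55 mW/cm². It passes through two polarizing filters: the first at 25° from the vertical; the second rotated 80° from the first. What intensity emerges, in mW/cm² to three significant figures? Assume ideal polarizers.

I ≈ 0.0837 mW/cm²

Unpolarized light through the first polarizer → I₁ = 5.55 mW/cm²/2 = 2.775 mW/cm², polarized at 25°.
I₂ = I₁ · cos²(80°) = 2.775 · 0.03015 = 0.08368 mW/cm².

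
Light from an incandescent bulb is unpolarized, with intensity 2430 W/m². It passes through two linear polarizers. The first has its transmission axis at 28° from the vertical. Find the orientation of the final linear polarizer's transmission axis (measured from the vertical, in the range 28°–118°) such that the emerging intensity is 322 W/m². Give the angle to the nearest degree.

Unpolarized light through the first polarizer → I₁ = ½ I₀, now polarized at 28°.
Target fraction: 322 / 2430 W/m² = 0.1325 of I₀.
Need I₂/I₀ = 0.1325, so cos²(θ − 28°) = 0.1325 / 0.5 = 0.265.
θ − 28° = arccos(√0.265) = 59.0°, giving θ ≈ 28 + 59.0 = 87.0°.

θ ≈ 87°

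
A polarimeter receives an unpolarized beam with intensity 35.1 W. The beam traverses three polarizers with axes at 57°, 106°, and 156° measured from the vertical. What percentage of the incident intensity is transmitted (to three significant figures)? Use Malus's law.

Unpolarized light through the first polarizer → I₁ = 35.1 W/2 = 17.55 W, polarized at 57°.
I₂ = I₁ · cos²(49°) = 17.55 · 0.4304 = 7.554 W.
I₃ = I₂ · cos²(50°) = 7.554 · 0.4132 = 3.121 W.
That is 8.892% of the incident intensity.

≈ 8.89%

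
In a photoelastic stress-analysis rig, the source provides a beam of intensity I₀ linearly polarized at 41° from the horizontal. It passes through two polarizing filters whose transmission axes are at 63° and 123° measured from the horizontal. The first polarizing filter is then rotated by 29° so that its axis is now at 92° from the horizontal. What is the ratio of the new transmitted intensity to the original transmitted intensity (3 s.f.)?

Before rotation:
I₁ = I₀ cos²(63° − 41°) = I₀ cos²(22°) = 0.8597 I₀.
I₂ = I₁ cos²(123° − 63°) = 0.8597 I₀ · cos²(60°) = 0.2149 I₀.
After rotation:
I₁ = I₀ cos²(92° − 41°) = I₀ cos²(51°) = 0.396 I₀.
I₂ = I₁ cos²(123° − 92°) = 0.396 I₀ · cos²(31°) = 0.291 I₀.
Ratio = 0.291 / 0.2149 = 1.354.

I_new/I_old ≈ 1.35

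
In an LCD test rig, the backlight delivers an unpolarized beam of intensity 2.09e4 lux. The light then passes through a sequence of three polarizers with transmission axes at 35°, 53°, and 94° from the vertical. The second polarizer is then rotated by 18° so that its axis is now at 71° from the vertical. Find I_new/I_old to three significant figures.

Before rotation:
Unpolarized light through the first polarizer → I₁ = ½ I₀, now polarized at 35°.
I₂ = I₁ cos²(53° − 35°) = 0.5 I₀ · cos²(18°) = 0.4523 I₀.
I₃ = I₂ cos²(94° − 53°) = 0.4523 I₀ · cos²(41°) = 0.2576 I₀.
After rotation:
Unpolarized light through the first polarizer → I₁ = ½ I₀, now polarized at 35°.
I₂ = I₁ cos²(71° − 35°) = 0.5 I₀ · cos²(36°) = 0.3273 I₀.
I₃ = I₂ cos²(94° − 71°) = 0.3273 I₀ · cos²(23°) = 0.2773 I₀.
Ratio = 0.2773 / 0.2576 = 1.076.

I_new/I_old ≈ 1.08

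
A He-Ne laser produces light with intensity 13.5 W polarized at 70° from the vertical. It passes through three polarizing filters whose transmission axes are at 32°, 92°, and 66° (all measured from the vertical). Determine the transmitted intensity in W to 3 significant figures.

I₁ = 13.5 W · cos²(38°) = 8.383 W.
I₂ = I₁ · cos²(60°) = 8.383 · 0.25 = 2.096 W.
I₃ = I₂ · cos²(26°) = 2.096 · 0.8078 = 1.693 W.

I ≈ 1.69 W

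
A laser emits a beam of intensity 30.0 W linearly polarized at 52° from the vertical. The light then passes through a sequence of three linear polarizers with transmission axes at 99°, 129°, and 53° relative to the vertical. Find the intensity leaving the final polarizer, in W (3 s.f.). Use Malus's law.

I ≈ 0.612 W

By Malus's law, I₁ = 30.0 W · cos²(47°) = 13.95 W.
I₂ = I₁ · cos²(30°) = 13.95 · 0.75 = 10.47 W.
I₃ = I₂ · cos²(76°) = 10.47 · 0.05853 = 0.6125 W.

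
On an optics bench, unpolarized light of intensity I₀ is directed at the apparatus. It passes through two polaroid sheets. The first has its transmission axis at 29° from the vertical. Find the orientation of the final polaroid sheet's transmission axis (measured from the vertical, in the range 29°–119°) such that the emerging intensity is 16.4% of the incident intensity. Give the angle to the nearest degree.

Unpolarized light through the first polarizer → I₁ = ½ I₀, now polarized at 29°.
Need I₂/I₀ = 0.164, so cos²(θ − 29°) = 0.164 / 0.5 = 0.328.
θ − 29° = arccos(√0.328) = 55.1°, giving θ ≈ 29 + 55.1 = 84.1°.

θ ≈ 84°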